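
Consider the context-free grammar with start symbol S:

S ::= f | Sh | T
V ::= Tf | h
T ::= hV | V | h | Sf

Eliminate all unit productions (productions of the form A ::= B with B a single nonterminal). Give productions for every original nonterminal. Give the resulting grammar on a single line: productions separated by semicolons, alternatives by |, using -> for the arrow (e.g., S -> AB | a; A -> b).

S -> f | h | Sf | Sh | Tf | hV; T -> h | Sf | Tf | hV; V -> h | Tf

Unit productions: S->T, T->V.
Unit pairs (A ⇒* B via units): (S,T), (S,V), (T,V).
S: inherits non-unit rules of {S, T, V} → Sf | Sh | Tf | f | h | hV.
T: inherits non-unit rules of {T, V} → Sf | Tf | h | hV.
V: inherits non-unit rules of {V} → Tf | h.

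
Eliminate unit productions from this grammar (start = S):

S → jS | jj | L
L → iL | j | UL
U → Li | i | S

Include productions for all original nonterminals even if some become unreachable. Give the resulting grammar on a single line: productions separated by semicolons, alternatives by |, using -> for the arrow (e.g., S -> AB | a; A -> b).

S -> j | UL | iL | jS | jj; L -> j | UL | iL; U -> i | j | Li | UL | iL | jS | jj

Unit productions: S->L, U->S.
Unit pairs (A ⇒* B via units): (S,L), (U,L), (U,S).
S: inherits non-unit rules of {L, S} → UL | iL | j | jS | jj.
L: inherits non-unit rules of {L} → UL | iL | j.
U: inherits non-unit rules of {L, S, U} → Li | UL | i | iL | j | jS | jj.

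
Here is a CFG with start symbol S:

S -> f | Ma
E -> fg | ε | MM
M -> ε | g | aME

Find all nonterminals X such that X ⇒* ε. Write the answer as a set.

Directly nullable (have an ε-rule): {E, M}.
Not nullable: S — each has a terminal in every rule's right-hand side or depends on a non-nullable symbol.

{E, M}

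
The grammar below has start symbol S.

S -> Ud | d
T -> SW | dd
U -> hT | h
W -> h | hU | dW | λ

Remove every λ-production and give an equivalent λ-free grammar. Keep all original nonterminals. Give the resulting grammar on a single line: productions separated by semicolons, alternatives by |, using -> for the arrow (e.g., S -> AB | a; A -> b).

S -> d | Ud; T -> S | SW | dd; U -> h | hT; W -> d | h | dW | hU

Nullable set: {W}.
T -> SW: W nullable, giving S | SW.
Drop W -> λ.
W -> dW: W nullable, giving d | dW.
Unchanged (no nullable symbols): S -> Ud; S -> d; T -> dd; U -> h; U -> hT; W -> h; W -> hU.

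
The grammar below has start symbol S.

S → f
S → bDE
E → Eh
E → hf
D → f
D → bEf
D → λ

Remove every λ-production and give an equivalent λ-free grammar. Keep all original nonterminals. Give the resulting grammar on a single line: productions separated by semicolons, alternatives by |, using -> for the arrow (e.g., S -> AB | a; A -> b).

Nullable set: {D}.
S -> bDE: D nullable, giving bDE | bE.
Drop D -> λ.
Unchanged (no nullable symbols): S -> f; D -> bEf; D -> f; E -> Eh; E -> hf.

S -> f | bE | bDE; D -> f | bEf; E -> Eh | hf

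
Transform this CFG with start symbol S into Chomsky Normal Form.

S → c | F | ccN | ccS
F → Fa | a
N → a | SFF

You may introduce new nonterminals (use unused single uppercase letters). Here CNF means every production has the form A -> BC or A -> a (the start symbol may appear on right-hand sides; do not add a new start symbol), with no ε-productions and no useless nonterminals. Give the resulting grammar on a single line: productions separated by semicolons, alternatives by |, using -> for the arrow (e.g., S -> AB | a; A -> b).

No ε-productions.
After unit-elimination: S -> a | c | Fa | ccN | ccS; F -> a | Fa; N -> a | SFF.
TERM: introduce A -> a, B -> c and substitute in every rule of length ≥2.
BIN: N -> SFF becomes N -> SC, C -> FF; S -> BBN becomes S -> BD, D -> BN; S -> BBS becomes S -> BE, E -> BS.

S -> a | c | BD | BE | FA; A -> a; B -> c; C -> FF; D -> BN; E -> BS; F -> a | FA; N -> a | SC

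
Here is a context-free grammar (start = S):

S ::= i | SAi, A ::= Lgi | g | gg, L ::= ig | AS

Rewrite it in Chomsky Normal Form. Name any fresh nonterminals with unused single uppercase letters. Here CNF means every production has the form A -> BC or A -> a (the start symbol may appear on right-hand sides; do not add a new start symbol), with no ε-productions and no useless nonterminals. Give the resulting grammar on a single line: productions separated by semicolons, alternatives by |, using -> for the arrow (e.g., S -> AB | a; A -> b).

S -> i | SE; A -> g | BB | LD; B -> g; C -> i; D -> BC; E -> AC; L -> AS | CB

No ε-productions.
No unit productions to eliminate.
TERM: introduce B -> g, C -> i and substitute in every rule of length ≥2.
BIN: A -> LBC becomes A -> LD, D -> BC; S -> SAC becomes S -> SE, E -> AC.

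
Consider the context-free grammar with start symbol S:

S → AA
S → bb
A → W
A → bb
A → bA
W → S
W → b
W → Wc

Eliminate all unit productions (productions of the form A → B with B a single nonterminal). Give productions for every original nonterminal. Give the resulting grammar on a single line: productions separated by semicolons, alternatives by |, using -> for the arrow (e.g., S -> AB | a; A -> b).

Unit productions: A->W, W->S.
Unit pairs (A ⇒* B via units): (A,S), (A,W), (W,S).
S: inherits non-unit rules of {S} → AA | bb.
A: inherits non-unit rules of {A, S, W} → AA | Wc | b | bA | bb.
W: inherits non-unit rules of {S, W} → AA | Wc | b | bb.

S -> AA | bb; A -> b | AA | Wc | bA | bb; W -> b | AA | Wc | bb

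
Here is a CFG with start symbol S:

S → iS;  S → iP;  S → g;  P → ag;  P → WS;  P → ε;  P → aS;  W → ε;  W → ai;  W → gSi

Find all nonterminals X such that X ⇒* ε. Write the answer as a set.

{P, W}

Directly nullable (have an ε-rule): {P, W}.
Not nullable: S — each has a terminal in every rule's right-hand side or depends on a non-nullable symbol.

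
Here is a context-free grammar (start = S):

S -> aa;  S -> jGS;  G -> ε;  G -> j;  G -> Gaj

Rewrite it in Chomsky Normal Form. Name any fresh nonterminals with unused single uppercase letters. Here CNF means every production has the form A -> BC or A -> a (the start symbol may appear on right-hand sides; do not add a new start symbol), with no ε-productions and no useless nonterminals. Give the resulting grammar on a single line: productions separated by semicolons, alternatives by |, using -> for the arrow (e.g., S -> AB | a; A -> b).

S -> AA | BD | BS; A -> a; B -> j; C -> AB; D -> GS; G -> j | AB | GC

Nullable: {G}; after ε-elimination: S -> aa | jS | jGS; G -> j | aj | Gaj.
No unit productions to eliminate.
TERM: introduce A -> a, B -> j and substitute in every rule of length ≥2.
BIN: G -> GAB becomes G -> GC, C -> AB; S -> BGS becomes S -> BD, D -> GS.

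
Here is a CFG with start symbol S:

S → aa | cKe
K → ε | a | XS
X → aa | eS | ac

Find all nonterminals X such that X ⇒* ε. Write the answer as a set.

{K}

Directly nullable (have an ε-rule): {K}.
Not nullable: S, X — each has a terminal in every rule's right-hand side or depends on a non-nullable symbol.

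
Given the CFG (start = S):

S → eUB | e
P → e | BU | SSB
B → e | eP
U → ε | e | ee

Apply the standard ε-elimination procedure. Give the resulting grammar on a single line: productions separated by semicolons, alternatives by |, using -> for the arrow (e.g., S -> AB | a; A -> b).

Nullable set: {U}.
S -> eUB: U nullable, giving eB | eUB.
P -> BU: U nullable, giving B | BU.
Drop U -> ε.
Unchanged (no nullable symbols): S -> e; B -> e; B -> eP; P -> SSB; P -> e; U -> e; U -> ee.

S -> e | eB | eUB; B -> e | eP; P -> B | e | BU | SSB; U -> e | ee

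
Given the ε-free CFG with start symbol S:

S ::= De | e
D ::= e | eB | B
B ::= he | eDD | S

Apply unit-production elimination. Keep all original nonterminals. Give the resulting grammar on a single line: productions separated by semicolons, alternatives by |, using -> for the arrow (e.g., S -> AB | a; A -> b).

S -> e | De; B -> e | De | he | eDD; D -> e | De | eB | he | eDD

Unit productions: B->S, D->B.
Unit pairs (A ⇒* B via units): (B,S), (D,B), (D,S).
S: inherits non-unit rules of {S} → De | e.
B: inherits non-unit rules of {B, S} → De | e | eDD | he.
D: inherits non-unit rules of {B, D, S} → De | e | eB | eDD | he.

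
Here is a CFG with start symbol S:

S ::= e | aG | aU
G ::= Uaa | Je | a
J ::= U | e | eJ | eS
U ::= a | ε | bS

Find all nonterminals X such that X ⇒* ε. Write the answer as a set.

{J, U}

Directly nullable (have an ε-rule): {U}.
J is nullable via J -> U (every symbol on the right is already known nullable).
Not nullable: G, S — each has a terminal in every rule's right-hand side or depends on a non-nullable symbol.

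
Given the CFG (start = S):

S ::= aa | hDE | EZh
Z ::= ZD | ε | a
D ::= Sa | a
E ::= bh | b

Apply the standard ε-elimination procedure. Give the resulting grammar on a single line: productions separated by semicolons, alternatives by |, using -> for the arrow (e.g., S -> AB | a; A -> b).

S -> Eh | aa | EZh | hDE; D -> a | Sa; E -> b | bh; Z -> D | a | ZD

Nullable set: {Z}.
S -> EZh: Z nullable, giving EZh | Eh.
Drop Z -> ε.
Z -> ZD: Z nullable, giving D | ZD.
Unchanged (no nullable symbols): S -> aa; S -> hDE; D -> Sa; D -> a; E -> b; E -> bh; Z -> a.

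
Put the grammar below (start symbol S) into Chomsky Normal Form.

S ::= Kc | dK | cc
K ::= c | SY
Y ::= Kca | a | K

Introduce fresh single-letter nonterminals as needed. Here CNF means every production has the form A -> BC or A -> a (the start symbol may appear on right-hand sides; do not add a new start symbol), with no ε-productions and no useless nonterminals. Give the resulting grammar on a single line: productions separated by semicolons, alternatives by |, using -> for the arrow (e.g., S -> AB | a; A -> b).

No ε-productions.
After unit-elimination: S -> Kc | cc | dK; K -> c | SY; Y -> a | c | SY | Kca.
TERM: introduce C -> a, A -> c, B -> d and substitute in every rule of length ≥2.
BIN: Y -> KAC becomes Y -> KD, D -> AC.

S -> AA | BK | KA; A -> c; B -> d; C -> a; D -> AC; K -> c | SY; Y -> a | c | KD | SY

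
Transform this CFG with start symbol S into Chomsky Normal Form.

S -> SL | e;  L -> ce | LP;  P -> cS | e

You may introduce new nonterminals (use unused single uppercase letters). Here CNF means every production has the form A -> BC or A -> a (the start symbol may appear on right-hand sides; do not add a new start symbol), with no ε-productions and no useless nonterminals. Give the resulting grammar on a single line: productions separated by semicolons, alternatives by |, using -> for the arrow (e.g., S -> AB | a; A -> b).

No ε-productions.
No unit productions to eliminate.
TERM: introduce A -> c, B -> e and substitute in every rule of length ≥2.

S -> e | SL; A -> c; B -> e; L -> AB | LP; P -> e | AS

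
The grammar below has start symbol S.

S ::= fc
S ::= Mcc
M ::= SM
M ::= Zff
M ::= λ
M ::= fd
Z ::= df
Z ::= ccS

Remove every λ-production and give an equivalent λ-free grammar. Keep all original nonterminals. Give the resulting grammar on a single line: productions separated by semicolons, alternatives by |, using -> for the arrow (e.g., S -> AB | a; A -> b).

Nullable set: {M}.
S -> Mcc: M nullable, giving Mcc | cc.
Drop M -> λ.
M -> SM: M nullable, giving S | SM.
Unchanged (no nullable symbols): S -> fc; M -> Zff; M -> fd; Z -> ccS; Z -> df.

S -> cc | fc | Mcc; M -> S | SM | fd | Zff; Z -> df | ccS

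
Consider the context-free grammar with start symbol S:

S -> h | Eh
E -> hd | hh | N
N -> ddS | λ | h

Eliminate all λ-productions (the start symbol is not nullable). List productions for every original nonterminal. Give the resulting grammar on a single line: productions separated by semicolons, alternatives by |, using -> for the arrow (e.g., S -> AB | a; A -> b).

S -> h | Eh; E -> N | hd | hh; N -> h | ddS

Nullable set: {E, N}.
S -> Eh: E nullable, giving Eh | h.
E -> N: N nullable, giving N.
Drop N -> λ.
Unchanged (no nullable symbols): S -> h; E -> hd; E -> hh; N -> ddS; N -> h.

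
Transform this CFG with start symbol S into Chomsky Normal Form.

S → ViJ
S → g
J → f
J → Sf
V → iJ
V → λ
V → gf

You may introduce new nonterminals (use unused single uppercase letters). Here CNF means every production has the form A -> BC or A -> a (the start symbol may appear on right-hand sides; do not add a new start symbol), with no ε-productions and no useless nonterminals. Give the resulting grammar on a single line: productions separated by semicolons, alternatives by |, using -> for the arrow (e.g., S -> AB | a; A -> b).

S -> g | BJ | VD; A -> f; B -> i; C -> g; D -> BJ; J -> f | SA; V -> BJ | CA

Nullable: {V}; after ε-elimination: S -> g | iJ | ViJ; J -> f | Sf; V -> gf | iJ.
No unit productions to eliminate.
TERM: introduce A -> f, C -> g, B -> i and substitute in every rule of length ≥2.
BIN: S -> VBJ becomes S -> VD, D -> BJ.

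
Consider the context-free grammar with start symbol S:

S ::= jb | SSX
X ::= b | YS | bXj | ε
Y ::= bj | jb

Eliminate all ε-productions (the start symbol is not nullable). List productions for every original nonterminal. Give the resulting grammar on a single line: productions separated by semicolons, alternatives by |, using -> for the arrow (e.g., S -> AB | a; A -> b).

S -> SS | jb | SSX; X -> b | YS | bj | bXj; Y -> bj | jb

Nullable set: {X}.
S -> SSX: X nullable, giving SS | SSX.
Drop X -> ε.
X -> bXj: X nullable, giving bXj | bj.
Unchanged (no nullable symbols): S -> jb; X -> YS; X -> b; Y -> bj; Y -> jb.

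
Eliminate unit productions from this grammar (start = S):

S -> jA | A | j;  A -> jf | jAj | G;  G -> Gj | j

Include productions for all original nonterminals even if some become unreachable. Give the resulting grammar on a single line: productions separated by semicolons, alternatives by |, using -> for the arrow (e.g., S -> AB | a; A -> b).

Unit productions: A->G, S->A.
Unit pairs (A ⇒* B via units): (A,G), (S,A), (S,G).
S: inherits non-unit rules of {A, G, S} → Gj | j | jA | jAj | jf.
A: inherits non-unit rules of {A, G} → Gj | j | jAj | jf.
G: inherits non-unit rules of {G} → Gj | j.

S -> j | Gj | jA | jf | jAj; A -> j | Gj | jf | jAj; G -> j | Gj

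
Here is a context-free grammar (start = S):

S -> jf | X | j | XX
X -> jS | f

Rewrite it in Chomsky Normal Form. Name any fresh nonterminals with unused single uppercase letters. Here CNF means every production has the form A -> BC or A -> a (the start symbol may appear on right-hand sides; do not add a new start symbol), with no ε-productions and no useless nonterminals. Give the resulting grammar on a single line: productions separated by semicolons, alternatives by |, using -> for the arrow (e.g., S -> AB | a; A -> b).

No ε-productions.
After unit-elimination: S -> f | j | XX | jS | jf; X -> f | jS.
TERM: introduce B -> f, A -> j and substitute in every rule of length ≥2.

S -> f | j | AB | AS | XX; A -> j; B -> f; X -> f | AS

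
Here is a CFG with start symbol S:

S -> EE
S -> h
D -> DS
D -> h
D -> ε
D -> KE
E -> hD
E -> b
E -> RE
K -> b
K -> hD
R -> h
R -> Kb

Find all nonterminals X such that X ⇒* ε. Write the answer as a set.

Directly nullable (have an ε-rule): {D}.
Not nullable: E, K, R, S — each has a terminal in every rule's right-hand side or depends on a non-nullable symbol.

{D}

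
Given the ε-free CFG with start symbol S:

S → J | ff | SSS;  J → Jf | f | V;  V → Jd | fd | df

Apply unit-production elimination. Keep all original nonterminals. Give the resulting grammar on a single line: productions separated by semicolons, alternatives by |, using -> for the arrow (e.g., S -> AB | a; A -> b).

Unit productions: J->V, S->J.
Unit pairs (A ⇒* B via units): (J,V), (S,J), (S,V).
S: inherits non-unit rules of {J, S, V} → Jd | Jf | SSS | df | f | fd | ff.
J: inherits non-unit rules of {J, V} → Jd | Jf | df | f | fd.
V: inherits non-unit rules of {V} → Jd | df | fd.

S -> f | Jd | Jf | df | fd | ff | SSS; J -> f | Jd | Jf | df | fd; V -> Jd | df | fd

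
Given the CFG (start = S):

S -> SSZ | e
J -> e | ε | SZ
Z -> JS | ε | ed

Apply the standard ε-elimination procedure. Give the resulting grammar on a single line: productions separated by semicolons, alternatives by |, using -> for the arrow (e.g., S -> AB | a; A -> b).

Nullable set: {J, Z}.
S -> SSZ: Z nullable, giving SS | SSZ.
Drop J -> ε.
J -> SZ: Z nullable, giving S | SZ.
Drop Z -> ε.
Z -> JS: J nullable, giving JS | S.
Unchanged (no nullable symbols): S -> e; J -> e; Z -> ed.

S -> e | SS | SSZ; J -> S | e | SZ; Z -> S | JS | ed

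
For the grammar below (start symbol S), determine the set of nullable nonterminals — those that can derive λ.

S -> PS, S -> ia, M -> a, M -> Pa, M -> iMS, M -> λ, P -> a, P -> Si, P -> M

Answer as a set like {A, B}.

{M, P}

Directly nullable (have an ε-rule): {M}.
P is nullable via P -> M (every symbol on the right is already known nullable).
Not nullable: S — each has a terminal in every rule's right-hand side or depends on a non-nullable symbol.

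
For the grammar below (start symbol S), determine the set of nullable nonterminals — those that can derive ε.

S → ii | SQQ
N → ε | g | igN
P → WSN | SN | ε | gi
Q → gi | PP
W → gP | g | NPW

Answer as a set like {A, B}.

Directly nullable (have an ε-rule): {N, P}.
Q is nullable via Q -> PP (every symbol on the right is already known nullable).
Not nullable: S, W — each has a terminal in every rule's right-hand side or depends on a non-nullable symbol.

{N, P, Q}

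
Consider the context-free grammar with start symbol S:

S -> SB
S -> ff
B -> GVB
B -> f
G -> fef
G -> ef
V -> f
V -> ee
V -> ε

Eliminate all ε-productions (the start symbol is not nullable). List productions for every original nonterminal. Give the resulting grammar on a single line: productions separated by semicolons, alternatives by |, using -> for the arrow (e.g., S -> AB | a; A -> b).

Nullable set: {V}.
B -> GVB: V nullable, giving GB | GVB.
Drop V -> ε.
Unchanged (no nullable symbols): S -> SB; S -> ff; B -> f; G -> ef; G -> fef; V -> ee; V -> f.

S -> SB | ff; B -> f | GB | GVB; G -> ef | fef; V -> f | ee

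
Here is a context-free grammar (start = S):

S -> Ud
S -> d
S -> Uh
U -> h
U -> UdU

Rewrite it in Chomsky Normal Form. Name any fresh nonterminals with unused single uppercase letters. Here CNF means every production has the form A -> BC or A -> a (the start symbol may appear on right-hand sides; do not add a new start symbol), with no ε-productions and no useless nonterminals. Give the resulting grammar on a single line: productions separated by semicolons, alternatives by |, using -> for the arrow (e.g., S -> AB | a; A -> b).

No ε-productions.
No unit productions to eliminate.
TERM: introduce A -> d, B -> h and substitute in every rule of length ≥2.
BIN: U -> UAU becomes U -> UC, C -> AU.

S -> d | UA | UB; A -> d; B -> h; C -> AU; U -> h | UC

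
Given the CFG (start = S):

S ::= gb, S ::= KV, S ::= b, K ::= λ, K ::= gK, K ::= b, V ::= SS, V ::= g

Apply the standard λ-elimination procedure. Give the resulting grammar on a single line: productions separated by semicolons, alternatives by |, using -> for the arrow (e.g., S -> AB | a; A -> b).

S -> V | b | KV | gb; K -> b | g | gK; V -> g | SS

Nullable set: {K}.
S -> KV: K nullable, giving KV | V.
Drop K -> λ.
K -> gK: K nullable, giving g | gK.
Unchanged (no nullable symbols): S -> b; S -> gb; K -> b; V -> SS; V -> g.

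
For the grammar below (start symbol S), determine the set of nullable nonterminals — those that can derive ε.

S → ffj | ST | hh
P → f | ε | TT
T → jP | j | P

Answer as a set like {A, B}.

Directly nullable (have an ε-rule): {P}.
T is nullable via T -> P (every symbol on the right is already known nullable).
Not nullable: S — each has a terminal in every rule's right-hand side or depends on a non-nullable symbol.

{P, T}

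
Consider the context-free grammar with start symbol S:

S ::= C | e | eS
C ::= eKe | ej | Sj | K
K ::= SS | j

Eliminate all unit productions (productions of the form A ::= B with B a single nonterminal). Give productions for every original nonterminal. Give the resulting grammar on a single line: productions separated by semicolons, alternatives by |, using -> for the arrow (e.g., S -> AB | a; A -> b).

S -> e | j | SS | Sj | eS | ej | eKe; C -> j | SS | Sj | ej | eKe; K -> j | SS

Unit productions: C->K, S->C.
Unit pairs (A ⇒* B via units): (C,K), (S,C), (S,K).
S: inherits non-unit rules of {C, K, S} → SS | Sj | e | eKe | eS | ej | j.
C: inherits non-unit rules of {C, K} → SS | Sj | eKe | ej | j.
K: inherits non-unit rules of {K} → SS | j.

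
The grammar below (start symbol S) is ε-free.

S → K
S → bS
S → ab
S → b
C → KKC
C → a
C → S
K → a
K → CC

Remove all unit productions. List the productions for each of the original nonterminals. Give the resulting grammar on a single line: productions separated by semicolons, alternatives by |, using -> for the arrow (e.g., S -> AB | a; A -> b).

Unit productions: C->S, S->K.
Unit pairs (A ⇒* B via units): (C,K), (C,S), (S,K).
S: inherits non-unit rules of {K, S} → CC | a | ab | b | bS.
C: inherits non-unit rules of {C, K, S} → CC | KKC | a | ab | b | bS.
K: inherits non-unit rules of {K} → CC | a.

S -> a | b | CC | ab | bS; C -> a | b | CC | ab | bS | KKC; K -> a | CC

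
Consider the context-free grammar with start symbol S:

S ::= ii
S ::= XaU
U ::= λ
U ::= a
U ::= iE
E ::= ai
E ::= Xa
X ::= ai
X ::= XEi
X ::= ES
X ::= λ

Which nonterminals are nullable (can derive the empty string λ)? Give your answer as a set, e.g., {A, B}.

Directly nullable (have an ε-rule): {U, X}.
Not nullable: E, S — each has a terminal in every rule's right-hand side or depends on a non-nullable symbol.

{U, X}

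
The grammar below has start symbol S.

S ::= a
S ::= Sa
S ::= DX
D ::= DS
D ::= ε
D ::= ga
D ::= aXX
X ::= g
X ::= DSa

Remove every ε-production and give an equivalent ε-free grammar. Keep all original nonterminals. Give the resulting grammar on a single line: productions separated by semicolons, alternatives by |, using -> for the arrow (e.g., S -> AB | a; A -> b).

S -> X | a | DX | Sa; D -> S | DS | ga | aXX; X -> g | Sa | DSa

Nullable set: {D}.
S -> DX: D nullable, giving DX | X.
Drop D -> ε.
D -> DS: D nullable, giving DS | S.
X -> DSa: D nullable, giving DSa | Sa.
Unchanged (no nullable symbols): S -> Sa; S -> a; D -> aXX; D -> ga; X -> g.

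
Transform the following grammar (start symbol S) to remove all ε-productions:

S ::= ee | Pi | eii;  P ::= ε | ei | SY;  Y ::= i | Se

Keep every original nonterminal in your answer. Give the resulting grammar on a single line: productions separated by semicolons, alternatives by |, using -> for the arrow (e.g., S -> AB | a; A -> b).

S -> i | Pi | ee | eii; P -> SY | ei; Y -> i | Se

Nullable set: {P}.
S -> Pi: P nullable, giving Pi | i.
Drop P -> ε.
Unchanged (no nullable symbols): S -> ee; S -> eii; P -> SY; P -> ei; Y -> Se; Y -> i.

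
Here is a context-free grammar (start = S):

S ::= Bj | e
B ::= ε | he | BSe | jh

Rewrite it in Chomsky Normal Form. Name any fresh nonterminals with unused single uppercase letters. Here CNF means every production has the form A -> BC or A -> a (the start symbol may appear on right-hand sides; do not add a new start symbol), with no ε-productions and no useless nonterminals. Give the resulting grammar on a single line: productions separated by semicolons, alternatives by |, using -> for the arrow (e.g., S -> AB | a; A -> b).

Nullable: {B}; after ε-elimination: S -> e | j | Bj; B -> Se | he | jh | BSe.
No unit productions to eliminate.
TERM: introduce A -> e, C -> h, D -> j and substitute in every rule of length ≥2.
BIN: B -> BSA becomes B -> BE, E -> SA.

S -> e | j | BD; A -> e; B -> BE | CA | DC | SA; C -> h; D -> j; E -> SA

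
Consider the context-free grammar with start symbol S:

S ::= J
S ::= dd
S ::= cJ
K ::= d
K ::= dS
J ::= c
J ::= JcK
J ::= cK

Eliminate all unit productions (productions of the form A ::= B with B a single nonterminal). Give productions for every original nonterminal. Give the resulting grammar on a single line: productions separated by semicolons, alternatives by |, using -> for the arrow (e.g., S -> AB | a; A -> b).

S -> c | cJ | cK | dd | JcK; J -> c | cK | JcK; K -> d | dS

Unit productions: S->J.
Unit pairs (A ⇒* B via units): (S,J).
S: inherits non-unit rules of {J, S} → JcK | c | cJ | cK | dd.
J: inherits non-unit rules of {J} → JcK | c | cK.
K: inherits non-unit rules of {K} → d | dS.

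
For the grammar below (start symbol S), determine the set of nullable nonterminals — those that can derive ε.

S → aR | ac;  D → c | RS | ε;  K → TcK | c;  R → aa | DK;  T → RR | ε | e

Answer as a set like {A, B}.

{D, T}

Directly nullable (have an ε-rule): {D, T}.
Not nullable: K, R, S — each has a terminal in every rule's right-hand side or depends on a non-nullable symbol.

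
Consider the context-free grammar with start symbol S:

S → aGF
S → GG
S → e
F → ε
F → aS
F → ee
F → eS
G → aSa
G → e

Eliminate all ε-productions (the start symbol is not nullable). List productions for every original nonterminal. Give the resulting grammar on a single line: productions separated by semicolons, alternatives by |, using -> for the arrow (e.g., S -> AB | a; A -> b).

S -> e | GG | aG | aGF; F -> aS | eS | ee; G -> e | aSa

Nullable set: {F}.
S -> aGF: F nullable, giving aG | aGF.
Drop F -> ε.
Unchanged (no nullable symbols): S -> GG; S -> e; F -> aS; F -> eS; F -> ee; G -> aSa; G -> e.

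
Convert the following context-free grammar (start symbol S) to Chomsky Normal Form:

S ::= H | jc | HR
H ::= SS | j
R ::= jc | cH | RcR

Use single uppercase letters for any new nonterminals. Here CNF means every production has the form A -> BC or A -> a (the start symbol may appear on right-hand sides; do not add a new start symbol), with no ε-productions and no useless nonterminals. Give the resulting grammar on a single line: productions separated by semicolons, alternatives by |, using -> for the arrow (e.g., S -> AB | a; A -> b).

No ε-productions.
After unit-elimination: S -> j | HR | SS | jc; H -> j | SS; R -> cH | jc | RcR.
TERM: introduce A -> c, B -> j and substitute in every rule of length ≥2.
BIN: R -> RAR becomes R -> RC, C -> AR.

S -> j | BA | HR | SS; A -> c; B -> j; C -> AR; H -> j | SS; R -> AH | BA | RC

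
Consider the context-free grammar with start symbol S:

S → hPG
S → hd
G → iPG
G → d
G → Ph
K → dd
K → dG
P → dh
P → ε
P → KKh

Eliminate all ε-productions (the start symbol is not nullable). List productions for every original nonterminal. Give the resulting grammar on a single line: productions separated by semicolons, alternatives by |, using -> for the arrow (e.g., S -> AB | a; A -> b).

S -> hG | hd | hPG; G -> d | h | Ph | iG | iPG; K -> dG | dd; P -> dh | KKh

Nullable set: {P}.
S -> hPG: P nullable, giving hG | hPG.
G -> Ph: P nullable, giving Ph | h.
G -> iPG: P nullable, giving iG | iPG.
Drop P -> ε.
Unchanged (no nullable symbols): S -> hd; G -> d; K -> dG; K -> dd; P -> KKh; P -> dh.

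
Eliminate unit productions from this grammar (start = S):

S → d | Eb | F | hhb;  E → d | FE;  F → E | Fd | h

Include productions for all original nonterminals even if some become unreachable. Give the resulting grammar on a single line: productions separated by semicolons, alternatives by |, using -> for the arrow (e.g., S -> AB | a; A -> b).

S -> d | h | Eb | FE | Fd | hhb; E -> d | FE; F -> d | h | FE | Fd

Unit productions: F->E, S->F.
Unit pairs (A ⇒* B via units): (F,E), (S,E), (S,F).
S: inherits non-unit rules of {E, F, S} → Eb | FE | Fd | d | h | hhb.
E: inherits non-unit rules of {E} → FE | d.
F: inherits non-unit rules of {E, F} → FE | Fd | d | h.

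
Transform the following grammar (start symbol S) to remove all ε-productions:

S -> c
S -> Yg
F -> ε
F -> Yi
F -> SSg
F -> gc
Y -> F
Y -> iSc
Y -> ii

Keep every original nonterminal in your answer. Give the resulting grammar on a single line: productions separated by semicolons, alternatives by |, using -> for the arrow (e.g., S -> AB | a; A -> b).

S -> c | g | Yg; F -> i | Yi | gc | SSg; Y -> F | ii | iSc

Nullable set: {F, Y}.
S -> Yg: Y nullable, giving Yg | g.
Drop F -> ε.
F -> Yi: Y nullable, giving Yi | i.
Y -> F: F nullable, giving F.
Unchanged (no nullable symbols): S -> c; F -> SSg; F -> gc; Y -> iSc; Y -> ii.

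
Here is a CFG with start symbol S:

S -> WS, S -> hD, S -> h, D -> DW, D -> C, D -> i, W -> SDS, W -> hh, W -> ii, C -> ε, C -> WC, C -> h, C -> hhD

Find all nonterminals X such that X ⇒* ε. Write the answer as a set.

{C, D}

Directly nullable (have an ε-rule): {C}.
D is nullable via D -> C (every symbol on the right is already known nullable).
Not nullable: S, W — each has a terminal in every rule's right-hand side or depends on a non-nullable symbol.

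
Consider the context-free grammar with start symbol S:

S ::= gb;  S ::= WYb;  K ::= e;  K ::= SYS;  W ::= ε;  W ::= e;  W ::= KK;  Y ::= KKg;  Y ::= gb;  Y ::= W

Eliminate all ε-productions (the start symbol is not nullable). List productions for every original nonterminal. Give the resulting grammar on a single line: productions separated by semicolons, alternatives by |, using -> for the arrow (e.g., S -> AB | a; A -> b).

Nullable set: {W, Y}.
S -> WYb: W, Y nullable, giving WYb | Wb | Yb | b.
K -> SYS: Y nullable, giving SS | SYS.
Drop W -> ε.
Y -> W: W nullable, giving W.
Unchanged (no nullable symbols): S -> gb; K -> e; W -> KK; W -> e; Y -> KKg; Y -> gb.

S -> b | Wb | Yb | gb | WYb; K -> e | SS | SYS; W -> e | KK; Y -> W | gb | KKg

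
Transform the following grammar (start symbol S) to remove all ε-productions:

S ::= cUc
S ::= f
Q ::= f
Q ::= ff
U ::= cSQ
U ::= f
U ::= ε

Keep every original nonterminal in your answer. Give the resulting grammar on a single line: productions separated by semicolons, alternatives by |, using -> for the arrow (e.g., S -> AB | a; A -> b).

S -> f | cc | cUc; Q -> f | ff; U -> f | cSQ

Nullable set: {U}.
S -> cUc: U nullable, giving cUc | cc.
Drop U -> ε.
Unchanged (no nullable symbols): S -> f; Q -> f; Q -> ff; U -> cSQ; U -> f.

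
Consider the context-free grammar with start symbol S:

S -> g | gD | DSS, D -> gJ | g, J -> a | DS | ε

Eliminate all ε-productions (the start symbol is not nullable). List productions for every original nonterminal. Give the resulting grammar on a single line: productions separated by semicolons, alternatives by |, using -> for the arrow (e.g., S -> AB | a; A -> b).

Nullable set: {J}.
D -> gJ: J nullable, giving g | gJ.
Drop J -> ε.
Unchanged (no nullable symbols): S -> DSS; S -> g; S -> gD; D -> g; J -> DS; J -> a.

S -> g | gD | DSS; D -> g | gJ; J -> a | DS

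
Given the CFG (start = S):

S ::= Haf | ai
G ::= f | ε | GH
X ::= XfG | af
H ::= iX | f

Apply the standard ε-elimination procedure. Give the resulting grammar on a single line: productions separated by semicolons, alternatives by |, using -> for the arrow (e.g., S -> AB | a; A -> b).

Nullable set: {G}.
Drop G -> ε.
G -> GH: G nullable, giving GH | H.
X -> XfG: G nullable, giving Xf | XfG.
Unchanged (no nullable symbols): S -> Haf; S -> ai; G -> f; H -> f; H -> iX; X -> af.

S -> ai | Haf; G -> H | f | GH; H -> f | iX; X -> Xf | af | XfG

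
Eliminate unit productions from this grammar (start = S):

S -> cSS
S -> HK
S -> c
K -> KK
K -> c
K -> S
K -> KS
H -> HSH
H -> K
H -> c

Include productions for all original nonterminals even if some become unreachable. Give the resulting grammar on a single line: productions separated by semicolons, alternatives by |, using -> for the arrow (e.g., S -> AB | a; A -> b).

Unit productions: H->K, K->S.
Unit pairs (A ⇒* B via units): (H,K), (H,S), (K,S).
S: inherits non-unit rules of {S} → HK | c | cSS.
H: inherits non-unit rules of {H, K, S} → HK | HSH | KK | KS | c | cSS.
K: inherits non-unit rules of {K, S} → HK | KK | KS | c | cSS.

S -> c | HK | cSS; H -> c | HK | KK | KS | HSH | cSS; K -> c | HK | KK | KS | cSS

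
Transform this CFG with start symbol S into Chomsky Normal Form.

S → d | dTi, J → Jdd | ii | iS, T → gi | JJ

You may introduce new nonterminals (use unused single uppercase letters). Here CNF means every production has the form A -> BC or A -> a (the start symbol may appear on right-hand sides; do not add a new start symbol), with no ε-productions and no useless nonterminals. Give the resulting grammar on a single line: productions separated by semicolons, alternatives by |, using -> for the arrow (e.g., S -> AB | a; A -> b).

No ε-productions.
No unit productions to eliminate.
TERM: introduce A -> d, C -> g, B -> i and substitute in every rule of length ≥2.
BIN: J -> JAA becomes J -> JD, D -> AA; S -> ATB becomes S -> AE, E -> TB.

S -> d | AE; A -> d; B -> i; C -> g; D -> AA; E -> TB; J -> BB | BS | JD; T -> CB | JJ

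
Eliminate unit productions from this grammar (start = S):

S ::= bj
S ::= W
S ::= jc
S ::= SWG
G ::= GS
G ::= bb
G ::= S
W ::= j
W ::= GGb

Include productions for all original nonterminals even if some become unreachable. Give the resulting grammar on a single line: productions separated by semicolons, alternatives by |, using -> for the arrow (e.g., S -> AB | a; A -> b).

Unit productions: G->S, S->W.
Unit pairs (A ⇒* B via units): (G,S), (G,W), (S,W).
S: inherits non-unit rules of {S, W} → GGb | SWG | bj | j | jc.
G: inherits non-unit rules of {G, S, W} → GGb | GS | SWG | bb | bj | j | jc.
W: inherits non-unit rules of {W} → GGb | j.

S -> j | bj | jc | GGb | SWG; G -> j | GS | bb | bj | jc | GGb | SWG; W -> j | GGb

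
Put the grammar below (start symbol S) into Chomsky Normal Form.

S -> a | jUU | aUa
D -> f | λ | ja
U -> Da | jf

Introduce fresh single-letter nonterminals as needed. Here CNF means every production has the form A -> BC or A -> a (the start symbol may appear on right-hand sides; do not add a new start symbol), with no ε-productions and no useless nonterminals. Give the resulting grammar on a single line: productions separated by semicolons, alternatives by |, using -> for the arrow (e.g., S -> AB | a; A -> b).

S -> a | AE | BF; A -> j; B -> a; C -> f; D -> f | AB; E -> UU; F -> UB; U -> a | AC | DB

Nullable: {D}; after ε-elimination: S -> a | aUa | jUU; D -> f | ja; U -> a | Da | jf.
No unit productions to eliminate.
TERM: introduce B -> a, C -> f, A -> j and substitute in every rule of length ≥2.
BIN: S -> AUU becomes S -> AE, E -> UU; S -> BUB becomes S -> BF, F -> UB.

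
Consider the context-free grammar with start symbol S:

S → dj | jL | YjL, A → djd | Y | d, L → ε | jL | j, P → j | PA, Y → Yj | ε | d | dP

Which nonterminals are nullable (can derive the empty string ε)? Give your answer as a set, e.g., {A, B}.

{A, L, Y}

Directly nullable (have an ε-rule): {L, Y}.
A is nullable via A -> Y (every symbol on the right is already known nullable).
Not nullable: P, S — each has a terminal in every rule's right-hand side or depends on a non-nullable symbol.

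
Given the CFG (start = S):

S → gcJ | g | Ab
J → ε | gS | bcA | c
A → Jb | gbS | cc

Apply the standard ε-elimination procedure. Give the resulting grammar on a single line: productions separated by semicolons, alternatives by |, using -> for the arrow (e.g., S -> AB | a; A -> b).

S -> g | Ab | gc | gcJ; A -> b | Jb | cc | gbS; J -> c | gS | bcA

Nullable set: {J}.
S -> gcJ: J nullable, giving gc | gcJ.
A -> Jb: J nullable, giving Jb | b.
Drop J -> ε.
Unchanged (no nullable symbols): S -> Ab; S -> g; A -> cc; A -> gbS; J -> bcA; J -> c; J -> gS.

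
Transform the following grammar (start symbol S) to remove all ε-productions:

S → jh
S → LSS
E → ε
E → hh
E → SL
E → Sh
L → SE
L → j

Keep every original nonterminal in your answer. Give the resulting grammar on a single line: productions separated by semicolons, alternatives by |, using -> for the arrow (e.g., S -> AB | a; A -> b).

S -> jh | LSS; E -> SL | Sh | hh; L -> S | j | SE

Nullable set: {E}.
Drop E -> ε.
L -> SE: E nullable, giving S | SE.
Unchanged (no nullable symbols): S -> LSS; S -> jh; E -> SL; E -> Sh; E -> hh; L -> j.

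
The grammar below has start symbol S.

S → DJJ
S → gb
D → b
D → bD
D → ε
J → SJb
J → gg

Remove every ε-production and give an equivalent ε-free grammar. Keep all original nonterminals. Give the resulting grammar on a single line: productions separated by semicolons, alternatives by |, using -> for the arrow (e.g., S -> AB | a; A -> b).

S -> JJ | gb | DJJ; D -> b | bD; J -> gg | SJb

Nullable set: {D}.
S -> DJJ: D nullable, giving DJJ | JJ.
Drop D -> ε.
D -> bD: D nullable, giving b | bD.
Unchanged (no nullable symbols): S -> gb; D -> b; J -> SJb; J -> gg.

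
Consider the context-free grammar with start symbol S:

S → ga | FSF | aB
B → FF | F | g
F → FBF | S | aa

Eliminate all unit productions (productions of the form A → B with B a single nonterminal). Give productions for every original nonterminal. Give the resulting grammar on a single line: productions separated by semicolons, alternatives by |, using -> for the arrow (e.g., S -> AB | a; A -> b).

S -> aB | ga | FSF; B -> g | FF | aB | aa | ga | FBF | FSF; F -> aB | aa | ga | FBF | FSF

Unit productions: B->F, F->S.
Unit pairs (A ⇒* B via units): (B,F), (B,S), (F,S).
S: inherits non-unit rules of {S} → FSF | aB | ga.
B: inherits non-unit rules of {B, F, S} → FBF | FF | FSF | aB | aa | g | ga.
F: inherits non-unit rules of {F, S} → FBF | FSF | aB | aa | ga.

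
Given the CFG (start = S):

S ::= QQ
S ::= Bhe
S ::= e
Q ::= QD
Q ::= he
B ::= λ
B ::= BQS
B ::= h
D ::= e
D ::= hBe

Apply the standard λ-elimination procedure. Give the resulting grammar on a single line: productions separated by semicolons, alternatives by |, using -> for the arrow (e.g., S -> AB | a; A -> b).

S -> e | QQ | he | Bhe; B -> h | QS | BQS; D -> e | he | hBe; Q -> QD | he

Nullable set: {B}.
S -> Bhe: B nullable, giving Bhe | he.
Drop B -> λ.
B -> BQS: B nullable, giving BQS | QS.
D -> hBe: B nullable, giving hBe | he.
Unchanged (no nullable symbols): S -> QQ; S -> e; B -> h; D -> e; Q -> QD; Q -> he.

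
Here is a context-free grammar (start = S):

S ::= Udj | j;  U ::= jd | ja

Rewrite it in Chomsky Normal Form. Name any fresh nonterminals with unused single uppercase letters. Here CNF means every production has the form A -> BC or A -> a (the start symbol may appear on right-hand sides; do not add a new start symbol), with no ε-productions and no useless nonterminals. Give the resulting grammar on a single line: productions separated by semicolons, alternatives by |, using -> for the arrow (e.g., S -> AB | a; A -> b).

No ε-productions.
No unit productions to eliminate.
TERM: introduce C -> a, A -> d, B -> j and substitute in every rule of length ≥2.
BIN: S -> UAB becomes S -> UD, D -> AB.

S -> j | UD; A -> d; B -> j; C -> a; D -> AB; U -> BA | BC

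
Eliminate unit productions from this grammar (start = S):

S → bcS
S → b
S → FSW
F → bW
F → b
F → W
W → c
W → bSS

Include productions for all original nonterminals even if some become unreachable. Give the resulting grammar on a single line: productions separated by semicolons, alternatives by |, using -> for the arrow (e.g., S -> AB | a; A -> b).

S -> b | FSW | bcS; F -> b | c | bW | bSS; W -> c | bSS

Unit productions: F->W.
Unit pairs (A ⇒* B via units): (F,W).
S: inherits non-unit rules of {S} → FSW | b | bcS.
F: inherits non-unit rules of {F, W} → b | bSS | bW | c.
W: inherits non-unit rules of {W} → bSS | c.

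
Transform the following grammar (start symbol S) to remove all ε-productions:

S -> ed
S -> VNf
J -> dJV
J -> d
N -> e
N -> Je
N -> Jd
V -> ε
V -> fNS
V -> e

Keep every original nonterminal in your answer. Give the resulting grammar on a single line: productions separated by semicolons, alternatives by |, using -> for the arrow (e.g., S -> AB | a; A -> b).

S -> Nf | ed | VNf; J -> d | dJ | dJV; N -> e | Jd | Je; V -> e | fNS

Nullable set: {V}.
S -> VNf: V nullable, giving Nf | VNf.
J -> dJV: V nullable, giving dJ | dJV.
Drop V -> ε.
Unchanged (no nullable symbols): S -> ed; J -> d; N -> Jd; N -> Je; N -> e; V -> e; V -> fNS.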